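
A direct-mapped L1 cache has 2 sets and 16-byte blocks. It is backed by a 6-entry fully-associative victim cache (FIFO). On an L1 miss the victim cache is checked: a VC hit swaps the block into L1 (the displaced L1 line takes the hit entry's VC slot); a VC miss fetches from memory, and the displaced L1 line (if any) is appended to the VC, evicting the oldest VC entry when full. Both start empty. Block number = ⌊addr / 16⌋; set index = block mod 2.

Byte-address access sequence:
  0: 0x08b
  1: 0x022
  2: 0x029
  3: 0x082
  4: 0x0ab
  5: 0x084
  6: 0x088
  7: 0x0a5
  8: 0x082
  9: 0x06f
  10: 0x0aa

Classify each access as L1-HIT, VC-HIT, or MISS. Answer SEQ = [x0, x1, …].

#0 0x8b→b8/s0 MISS; vc=[]
#1 0x22→b2/s0 MISS; vc=[8]
#2 0x29→b2/s0 L1-HIT; vc=[8]
#3 0x82→b8/s0 VC-HIT; vc=[2]
#4 0xab→b10/s0 MISS; vc=[2,8]
#5 0x84→b8/s0 VC-HIT; vc=[2,10]
#6 0x88→b8/s0 L1-HIT; vc=[2,10]
#7 0xa5→b10/s0 VC-HIT; vc=[2,8]
#8 0x82→b8/s0 VC-HIT; vc=[2,10]
#9 0x6f→b6/s0 MISS; vc=[2,10,8]
#10 0xaa→b10/s0 VC-HIT; vc=[2,6,8]

SEQ = [MISS, MISS, L1-HIT, VC-HIT, MISS, VC-HIT, L1-HIT, VC-HIT, VC-HIT, MISS, VC-HIT]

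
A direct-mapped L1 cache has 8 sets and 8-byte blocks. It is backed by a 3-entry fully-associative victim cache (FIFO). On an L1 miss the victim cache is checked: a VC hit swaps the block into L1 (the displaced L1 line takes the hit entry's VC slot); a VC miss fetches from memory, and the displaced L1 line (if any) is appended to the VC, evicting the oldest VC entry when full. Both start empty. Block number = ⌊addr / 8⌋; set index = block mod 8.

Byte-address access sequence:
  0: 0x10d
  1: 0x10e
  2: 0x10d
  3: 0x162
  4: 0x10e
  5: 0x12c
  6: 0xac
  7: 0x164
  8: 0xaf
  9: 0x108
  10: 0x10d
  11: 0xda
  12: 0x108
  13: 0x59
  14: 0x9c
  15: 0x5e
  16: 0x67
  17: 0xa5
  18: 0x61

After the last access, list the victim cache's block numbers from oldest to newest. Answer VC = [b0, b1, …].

0: 0x10d (blk 33, set 1) → MISS  vc=[]
1: 0x10e (blk 33, set 1) → L1-HIT  vc=[]
2: 0x10d (blk 33, set 1) → L1-HIT  vc=[]
3: 0x162 (blk 44, set 4) → MISS  vc=[]
4: 0x10e (blk 33, set 1) → L1-HIT  vc=[]
5: 0x12c (blk 37, set 5) → MISS  vc=[]
6: 0xac (blk 21, set 5) → MISS  vc=[37]
7: 0x164 (blk 44, set 4) → L1-HIT  vc=[37]
8: 0xaf (blk 21, set 5) → L1-HIT  vc=[37]
9: 0x108 (blk 33, set 1) → L1-HIT  vc=[37]
10: 0x10d (blk 33, set 1) → L1-HIT  vc=[37]
11: 0xda (blk 27, set 3) → MISS  vc=[37]
12: 0x108 (blk 33, set 1) → L1-HIT  vc=[37]
13: 0x59 (blk 11, set 3) → MISS  vc=[37, 27]
14: 0x9c (blk 19, set 3) → MISS  vc=[37, 27, 11]
15: 0x5e (blk 11, set 3) → VC-HIT  vc=[37, 27, 19]
16: 0x67 (blk 12, set 4) → MISS  vc=[27, 19, 44]
17: 0xa5 (blk 20, set 4) → MISS  vc=[19, 44, 12]
18: 0x61 (blk 12, set 4) → VC-HIT  vc=[19, 44, 20]

VC = [19, 44, 20]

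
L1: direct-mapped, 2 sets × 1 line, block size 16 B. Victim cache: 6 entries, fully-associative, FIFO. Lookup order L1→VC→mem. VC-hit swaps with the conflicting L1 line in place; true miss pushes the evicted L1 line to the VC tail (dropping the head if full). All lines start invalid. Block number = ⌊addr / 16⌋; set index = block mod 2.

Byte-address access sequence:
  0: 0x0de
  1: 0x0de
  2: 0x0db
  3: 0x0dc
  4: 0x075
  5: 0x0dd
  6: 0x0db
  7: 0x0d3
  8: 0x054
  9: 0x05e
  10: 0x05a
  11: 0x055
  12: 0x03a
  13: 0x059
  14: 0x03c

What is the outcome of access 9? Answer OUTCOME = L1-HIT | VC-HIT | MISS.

OUTCOME = L1-HIT

#0 0xde→b13/s1 MISS; vc=[]
#1 0xde→b13/s1 L1-HIT; vc=[]
#2 0xdb→b13/s1 L1-HIT; vc=[]
#3 0xdc→b13/s1 L1-HIT; vc=[]
#4 0x75→b7/s1 MISS; vc=[13]
#5 0xdd→b13/s1 VC-HIT; vc=[7]
#6 0xdb→b13/s1 L1-HIT; vc=[7]
#7 0xd3→b13/s1 L1-HIT; vc=[7]
#8 0x54→b5/s1 MISS; vc=[7,13]
#9 0x5e→b5/s1 L1-HIT; vc=[7,13]
#10 0x5a→b5/s1 L1-HIT; vc=[7,13]
#11 0x55→b5/s1 L1-HIT; vc=[7,13]
#12 0x3a→b3/s1 MISS; vc=[7,13,5]
#13 0x59→b5/s1 VC-HIT; vc=[7,13,3]
#14 0x3c→b3/s1 VC-HIT; vc=[7,13,5]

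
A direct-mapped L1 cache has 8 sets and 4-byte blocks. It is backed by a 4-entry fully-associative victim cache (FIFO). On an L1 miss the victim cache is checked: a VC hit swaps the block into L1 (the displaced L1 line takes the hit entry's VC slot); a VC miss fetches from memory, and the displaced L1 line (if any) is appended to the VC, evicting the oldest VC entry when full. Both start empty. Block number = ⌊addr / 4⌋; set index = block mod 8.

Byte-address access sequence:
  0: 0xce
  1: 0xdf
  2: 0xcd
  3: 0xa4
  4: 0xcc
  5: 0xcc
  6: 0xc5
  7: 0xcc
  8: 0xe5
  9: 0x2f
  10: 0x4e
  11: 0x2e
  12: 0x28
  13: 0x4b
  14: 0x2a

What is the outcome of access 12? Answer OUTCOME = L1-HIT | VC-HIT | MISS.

OUTCOME = MISS

  [0] addr=0xce blk=51 s=3: MISS | VC []
  [1] addr=0xdf blk=55 s=7: MISS | VC []
  [2] addr=0xcd blk=51 s=3: L1-HIT | VC []
  [3] addr=0xa4 blk=41 s=1: MISS | VC []
  [4] addr=0xcc blk=51 s=3: L1-HIT | VC []
  [5] addr=0xcc blk=51 s=3: L1-HIT | VC []
  [6] addr=0xc5 blk=49 s=1: MISS | VC [41]
  [7] addr=0xcc blk=51 s=3: L1-HIT | VC [41]
  [8] addr=0xe5 blk=57 s=1: MISS | VC [41, 49]
  [9] addr=0x2f blk=11 s=3: MISS | VC [41, 49, 51]
  [10] addr=0x4e blk=19 s=3: MISS | VC [41, 49, 51, 11]
  [11] addr=0x2e blk=11 s=3: VC-HIT | VC [41, 49, 51, 19]
  [12] addr=0x28 blk=10 s=2: MISS | VC [41, 49, 51, 19]
  [13] addr=0x4b blk=18 s=2: MISS | VC [49, 51, 19, 10]
  [14] addr=0x2a blk=10 s=2: VC-HIT | VC [49, 51, 19, 18]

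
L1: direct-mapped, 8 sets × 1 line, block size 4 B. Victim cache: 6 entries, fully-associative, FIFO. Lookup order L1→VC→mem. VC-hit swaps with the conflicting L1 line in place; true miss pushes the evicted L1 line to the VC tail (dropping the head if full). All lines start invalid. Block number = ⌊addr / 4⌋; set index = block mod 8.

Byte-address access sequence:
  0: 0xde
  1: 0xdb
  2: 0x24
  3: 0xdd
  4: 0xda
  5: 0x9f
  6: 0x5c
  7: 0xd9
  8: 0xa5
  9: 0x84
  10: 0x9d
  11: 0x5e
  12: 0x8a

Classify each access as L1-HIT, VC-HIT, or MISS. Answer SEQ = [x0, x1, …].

0: 0xde (blk 55, set 7) → MISS  vc=[]
1: 0xdb (blk 54, set 6) → MISS  vc=[]
2: 0x24 (blk 9, set 1) → MISS  vc=[]
3: 0xdd (blk 55, set 7) → L1-HIT  vc=[]
4: 0xda (blk 54, set 6) → L1-HIT  vc=[]
5: 0x9f (blk 39, set 7) → MISS  vc=[55]
6: 0x5c (blk 23, set 7) → MISS  vc=[55, 39]
7: 0xd9 (blk 54, set 6) → L1-HIT  vc=[55, 39]
8: 0xa5 (blk 41, set 1) → MISS  vc=[55, 39, 9]
9: 0x84 (blk 33, set 1) → MISS  vc=[55, 39, 9, 41]
10: 0x9d (blk 39, set 7) → VC-HIT  vc=[55, 23, 9, 41]
11: 0x5e (blk 23, set 7) → VC-HIT  vc=[55, 39, 9, 41]
12: 0x8a (blk 34, set 2) → MISS  vc=[55, 39, 9, 41]

SEQ = [MISS, MISS, MISS, L1-HIT, L1-HIT, MISS, MISS, L1-HIT, MISS, MISS, VC-HIT, VC-HIT, MISS]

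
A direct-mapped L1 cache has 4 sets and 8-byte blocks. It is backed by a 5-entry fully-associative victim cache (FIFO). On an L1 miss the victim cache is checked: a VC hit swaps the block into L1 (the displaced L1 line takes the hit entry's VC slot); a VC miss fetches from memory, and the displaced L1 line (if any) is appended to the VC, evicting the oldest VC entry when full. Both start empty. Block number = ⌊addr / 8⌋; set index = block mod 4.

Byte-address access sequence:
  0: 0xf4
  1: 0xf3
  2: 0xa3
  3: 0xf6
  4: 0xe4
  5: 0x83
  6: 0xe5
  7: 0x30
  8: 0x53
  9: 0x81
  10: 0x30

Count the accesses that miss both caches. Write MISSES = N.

  [0] addr=0xf4 blk=30 s=2: MISS | VC []
  [1] addr=0xf3 blk=30 s=2: L1-HIT | VC []
  [2] addr=0xa3 blk=20 s=0: MISS | VC []
  [3] addr=0xf6 blk=30 s=2: L1-HIT | VC []
  [4] addr=0xe4 blk=28 s=0: MISS | VC [20]
  [5] addr=0x83 blk=16 s=0: MISS | VC [20, 28]
  [6] addr=0xe5 blk=28 s=0: VC-HIT | VC [20, 16]
  [7] addr=0x30 blk=6 s=2: MISS | VC [20, 16, 30]
  [8] addr=0x53 blk=10 s=2: MISS | VC [20, 16, 30, 6]
  [9] addr=0x81 blk=16 s=0: VC-HIT | VC [20, 28, 30, 6]
  [10] addr=0x30 blk=6 s=2: VC-HIT | VC [20, 28, 30, 10]

MISSES = 6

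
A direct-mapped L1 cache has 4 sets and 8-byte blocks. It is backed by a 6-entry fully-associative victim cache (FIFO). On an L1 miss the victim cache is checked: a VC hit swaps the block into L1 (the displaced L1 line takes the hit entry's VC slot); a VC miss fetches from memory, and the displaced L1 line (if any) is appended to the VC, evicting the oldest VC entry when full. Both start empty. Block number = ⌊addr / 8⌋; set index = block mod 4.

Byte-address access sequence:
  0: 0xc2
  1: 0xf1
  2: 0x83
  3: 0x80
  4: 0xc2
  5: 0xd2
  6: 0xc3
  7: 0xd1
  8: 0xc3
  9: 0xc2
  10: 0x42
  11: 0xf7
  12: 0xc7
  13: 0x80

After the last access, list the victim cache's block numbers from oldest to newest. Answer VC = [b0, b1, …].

0: 0xc2 (blk 24, set 0) → MISS  vc=[]
1: 0xf1 (blk 30, set 2) → MISS  vc=[]
2: 0x83 (blk 16, set 0) → MISS  vc=[24]
3: 0x80 (blk 16, set 0) → L1-HIT  vc=[24]
4: 0xc2 (blk 24, set 0) → VC-HIT  vc=[16]
5: 0xd2 (blk 26, set 2) → MISS  vc=[16, 30]
6: 0xc3 (blk 24, set 0) → L1-HIT  vc=[16, 30]
7: 0xd1 (blk 26, set 2) → L1-HIT  vc=[16, 30]
8: 0xc3 (blk 24, set 0) → L1-HIT  vc=[16, 30]
9: 0xc2 (blk 24, set 0) → L1-HIT  vc=[16, 30]
10: 0x42 (blk 8, set 0) → MISS  vc=[16, 30, 24]
11: 0xf7 (blk 30, set 2) → VC-HIT  vc=[16, 26, 24]
12: 0xc7 (blk 24, set 0) → VC-HIT  vc=[16, 26, 8]
13: 0x80 (blk 16, set 0) → VC-HIT  vc=[24, 26, 8]

VC = [24, 26, 8]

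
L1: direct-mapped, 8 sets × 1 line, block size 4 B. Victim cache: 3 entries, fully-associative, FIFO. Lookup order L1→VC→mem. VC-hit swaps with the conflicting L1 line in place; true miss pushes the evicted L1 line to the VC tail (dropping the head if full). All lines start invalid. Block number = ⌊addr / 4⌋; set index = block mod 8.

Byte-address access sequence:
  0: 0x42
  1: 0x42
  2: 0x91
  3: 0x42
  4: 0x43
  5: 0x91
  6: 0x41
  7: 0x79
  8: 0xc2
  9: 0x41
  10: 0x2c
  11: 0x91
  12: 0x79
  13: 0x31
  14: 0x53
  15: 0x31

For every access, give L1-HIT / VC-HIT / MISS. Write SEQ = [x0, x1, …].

0: 0x42 (blk 16, set 0) → MISS  vc=[]
1: 0x42 (blk 16, set 0) → L1-HIT  vc=[]
2: 0x91 (blk 36, set 4) → MISS  vc=[]
3: 0x42 (blk 16, set 0) → L1-HIT  vc=[]
4: 0x43 (blk 16, set 0) → L1-HIT  vc=[]
5: 0x91 (blk 36, set 4) → L1-HIT  vc=[]
6: 0x41 (blk 16, set 0) → L1-HIT  vc=[]
7: 0x79 (blk 30, set 6) → MISS  vc=[]
8: 0xc2 (blk 48, set 0) → MISS  vc=[16]
9: 0x41 (blk 16, set 0) → VC-HIT  vc=[48]
10: 0x2c (blk 11, set 3) → MISS  vc=[48]
11: 0x91 (blk 36, set 4) → L1-HIT  vc=[48]
12: 0x79 (blk 30, set 6) → L1-HIT  vc=[48]
13: 0x31 (blk 12, set 4) → MISS  vc=[48, 36]
14: 0x53 (blk 20, set 4) → MISS  vc=[48, 36, 12]
15: 0x31 (blk 12, set 4) → VC-HIT  vc=[48, 36, 20]

SEQ = [MISS, L1-HIT, MISS, L1-HIT, L1-HIT, L1-HIT, L1-HIT, MISS, MISS, VC-HIT, MISS, L1-HIT, L1-HIT, MISS, MISS, VC-HIT]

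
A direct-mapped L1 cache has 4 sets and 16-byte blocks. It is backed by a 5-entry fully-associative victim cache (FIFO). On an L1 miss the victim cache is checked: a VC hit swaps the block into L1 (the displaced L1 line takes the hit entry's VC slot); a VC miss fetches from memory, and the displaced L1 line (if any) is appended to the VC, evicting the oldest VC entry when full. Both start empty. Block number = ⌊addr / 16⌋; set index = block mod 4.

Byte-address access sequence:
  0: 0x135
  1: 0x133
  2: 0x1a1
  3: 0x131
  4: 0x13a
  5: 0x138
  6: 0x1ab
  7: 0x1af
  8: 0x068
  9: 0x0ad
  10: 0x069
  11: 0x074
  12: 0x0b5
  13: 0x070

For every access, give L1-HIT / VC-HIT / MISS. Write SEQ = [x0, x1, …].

SEQ = [MISS, L1-HIT, MISS, L1-HIT, L1-HIT, L1-HIT, L1-HIT, L1-HIT, MISS, MISS, VC-HIT, MISS, MISS, VC-HIT]

0: 0x135 (blk 19, set 3) → MISS  vc=[]
1: 0x133 (blk 19, set 3) → L1-HIT  vc=[]
2: 0x1a1 (blk 26, set 2) → MISS  vc=[]
3: 0x131 (blk 19, set 3) → L1-HIT  vc=[]
4: 0x13a (blk 19, set 3) → L1-HIT  vc=[]
5: 0x138 (blk 19, set 3) → L1-HIT  vc=[]
6: 0x1ab (blk 26, set 2) → L1-HIT  vc=[]
7: 0x1af (blk 26, set 2) → L1-HIT  vc=[]
8: 0x68 (blk 6, set 2) → MISS  vc=[26]
9: 0xad (blk 10, set 2) → MISS  vc=[26, 6]
10: 0x69 (blk 6, set 2) → VC-HIT  vc=[26, 10]
11: 0x74 (blk 7, set 3) → MISS  vc=[26, 10, 19]
12: 0xb5 (blk 11, set 3) → MISS  vc=[26, 10, 19, 7]
13: 0x70 (blk 7, set 3) → VC-HIT  vc=[26, 10, 19, 11]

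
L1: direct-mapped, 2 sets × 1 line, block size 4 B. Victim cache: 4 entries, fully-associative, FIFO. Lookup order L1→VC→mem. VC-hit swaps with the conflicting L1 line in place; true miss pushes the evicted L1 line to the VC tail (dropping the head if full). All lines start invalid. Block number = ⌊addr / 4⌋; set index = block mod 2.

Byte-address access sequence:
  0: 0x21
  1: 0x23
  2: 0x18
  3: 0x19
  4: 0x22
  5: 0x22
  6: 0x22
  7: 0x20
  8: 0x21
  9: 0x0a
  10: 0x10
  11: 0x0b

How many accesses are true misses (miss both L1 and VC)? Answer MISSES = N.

MISSES = 4

#0 0x21→b8/s0 MISS; vc=[]
#1 0x23→b8/s0 L1-HIT; vc=[]
#2 0x18→b6/s0 MISS; vc=[8]
#3 0x19→b6/s0 L1-HIT; vc=[8]
#4 0x22→b8/s0 VC-HIT; vc=[6]
#5 0x22→b8/s0 L1-HIT; vc=[6]
#6 0x22→b8/s0 L1-HIT; vc=[6]
#7 0x20→b8/s0 L1-HIT; vc=[6]
#8 0x21→b8/s0 L1-HIT; vc=[6]
#9 0xa→b2/s0 MISS; vc=[6,8]
#10 0x10→b4/s0 MISS; vc=[6,8,2]
#11 0xb→b2/s0 VC-HIT; vc=[6,8,4]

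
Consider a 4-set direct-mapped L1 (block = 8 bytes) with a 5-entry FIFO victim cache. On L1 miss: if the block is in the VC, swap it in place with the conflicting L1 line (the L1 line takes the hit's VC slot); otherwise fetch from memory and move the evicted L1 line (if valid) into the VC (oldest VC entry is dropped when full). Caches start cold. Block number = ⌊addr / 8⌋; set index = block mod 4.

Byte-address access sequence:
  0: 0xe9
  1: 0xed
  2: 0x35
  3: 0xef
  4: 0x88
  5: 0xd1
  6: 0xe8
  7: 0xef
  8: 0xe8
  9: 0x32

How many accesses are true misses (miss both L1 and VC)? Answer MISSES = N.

MISSES = 4

  [0] addr=0xe9 blk=29 s=1: MISS | VC []
  [1] addr=0xed blk=29 s=1: L1-HIT | VC []
  [2] addr=0x35 blk=6 s=2: MISS | VC []
  [3] addr=0xef blk=29 s=1: L1-HIT | VC []
  [4] addr=0x88 blk=17 s=1: MISS | VC [29]
  [5] addr=0xd1 blk=26 s=2: MISS | VC [29, 6]
  [6] addr=0xe8 blk=29 s=1: VC-HIT | VC [17, 6]
  [7] addr=0xef blk=29 s=1: L1-HIT | VC [17, 6]
  [8] addr=0xe8 blk=29 s=1: L1-HIT | VC [17, 6]
  [9] addr=0x32 blk=6 s=2: VC-HIT | VC [17, 26]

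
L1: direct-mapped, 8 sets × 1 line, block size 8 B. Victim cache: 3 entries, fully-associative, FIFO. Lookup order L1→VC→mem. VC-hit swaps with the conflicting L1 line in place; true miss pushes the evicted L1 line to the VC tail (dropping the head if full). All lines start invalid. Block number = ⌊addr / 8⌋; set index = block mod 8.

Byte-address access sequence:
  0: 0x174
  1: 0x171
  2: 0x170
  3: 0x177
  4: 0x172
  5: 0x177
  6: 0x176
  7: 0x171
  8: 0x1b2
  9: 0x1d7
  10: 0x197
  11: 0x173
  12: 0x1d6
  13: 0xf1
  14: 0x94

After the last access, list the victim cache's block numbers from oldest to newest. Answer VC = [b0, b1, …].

#0 0x174→b46/s6 MISS; vc=[]
#1 0x171→b46/s6 L1-HIT; vc=[]
#2 0x170→b46/s6 L1-HIT; vc=[]
#3 0x177→b46/s6 L1-HIT; vc=[]
#4 0x172→b46/s6 L1-HIT; vc=[]
#5 0x177→b46/s6 L1-HIT; vc=[]
#6 0x176→b46/s6 L1-HIT; vc=[]
#7 0x171→b46/s6 L1-HIT; vc=[]
#8 0x1b2→b54/s6 MISS; vc=[46]
#9 0x1d7→b58/s2 MISS; vc=[46]
#10 0x197→b50/s2 MISS; vc=[46,58]
#11 0x173→b46/s6 VC-HIT; vc=[54,58]
#12 0x1d6→b58/s2 VC-HIT; vc=[54,50]
#13 0xf1→b30/s6 MISS; vc=[54,50,46]
#14 0x94→b18/s2 MISS; vc=[50,46,58]

VC = [50, 46, 58]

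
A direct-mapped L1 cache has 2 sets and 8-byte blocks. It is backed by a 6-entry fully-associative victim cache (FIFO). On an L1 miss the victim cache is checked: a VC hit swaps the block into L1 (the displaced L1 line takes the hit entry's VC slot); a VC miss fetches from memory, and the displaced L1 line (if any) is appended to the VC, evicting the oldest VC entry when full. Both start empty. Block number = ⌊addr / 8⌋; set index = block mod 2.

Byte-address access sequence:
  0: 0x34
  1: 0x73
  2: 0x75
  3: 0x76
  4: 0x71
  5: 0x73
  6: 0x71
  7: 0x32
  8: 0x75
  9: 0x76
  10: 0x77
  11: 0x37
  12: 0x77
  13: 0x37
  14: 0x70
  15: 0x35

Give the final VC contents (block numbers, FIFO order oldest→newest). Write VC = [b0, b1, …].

#0 0x34→b6/s0 MISS; vc=[]
#1 0x73→b14/s0 MISS; vc=[6]
#2 0x75→b14/s0 L1-HIT; vc=[6]
#3 0x76→b14/s0 L1-HIT; vc=[6]
#4 0x71→b14/s0 L1-HIT; vc=[6]
#5 0x73→b14/s0 L1-HIT; vc=[6]
#6 0x71→b14/s0 L1-HIT; vc=[6]
#7 0x32→b6/s0 VC-HIT; vc=[14]
#8 0x75→b14/s0 VC-HIT; vc=[6]
#9 0x76→b14/s0 L1-HIT; vc=[6]
#10 0x77→b14/s0 L1-HIT; vc=[6]
#11 0x37→b6/s0 VC-HIT; vc=[14]
#12 0x77→b14/s0 VC-HIT; vc=[6]
#13 0x37→b6/s0 VC-HIT; vc=[14]
#14 0x70→b14/s0 VC-HIT; vc=[6]
#15 0x35→b6/s0 VC-HIT; vc=[14]

VC = [14]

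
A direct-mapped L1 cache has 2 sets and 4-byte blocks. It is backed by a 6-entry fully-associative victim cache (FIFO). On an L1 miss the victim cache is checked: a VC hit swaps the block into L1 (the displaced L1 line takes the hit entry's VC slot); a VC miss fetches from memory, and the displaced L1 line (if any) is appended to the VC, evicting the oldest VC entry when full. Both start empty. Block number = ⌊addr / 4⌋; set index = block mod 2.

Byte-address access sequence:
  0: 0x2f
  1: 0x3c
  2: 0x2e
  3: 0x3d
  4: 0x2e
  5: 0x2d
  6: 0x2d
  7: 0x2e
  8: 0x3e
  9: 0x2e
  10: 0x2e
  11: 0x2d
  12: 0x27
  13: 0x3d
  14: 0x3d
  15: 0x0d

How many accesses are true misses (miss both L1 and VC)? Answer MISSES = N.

  [0] addr=0x2f blk=11 s=1: MISS | VC []
  [1] addr=0x3c blk=15 s=1: MISS | VC [11]
  [2] addr=0x2e blk=11 s=1: VC-HIT | VC [15]
  [3] addr=0x3d blk=15 s=1: VC-HIT | VC [11]
  [4] addr=0x2e blk=11 s=1: VC-HIT | VC [15]
  [5] addr=0x2d blk=11 s=1: L1-HIT | VC [15]
  [6] addr=0x2d blk=11 s=1: L1-HIT | VC [15]
  [7] addr=0x2e blk=11 s=1: L1-HIT | VC [15]
  [8] addr=0x3e blk=15 s=1: VC-HIT | VC [11]
  [9] addr=0x2e blk=11 s=1: VC-HIT | VC [15]
  [10] addr=0x2e blk=11 s=1: L1-HIT | VC [15]
  [11] addr=0x2d blk=11 s=1: L1-HIT | VC [15]
  [12] addr=0x27 blk=9 s=1: MISS | VC [15, 11]
  [13] addr=0x3d blk=15 s=1: VC-HIT | VC [9, 11]
  [14] addr=0x3d blk=15 s=1: L1-HIT | VC [9, 11]
  [15] addr=0xd blk=3 s=1: MISS | VC [9, 11, 15]

MISSES = 4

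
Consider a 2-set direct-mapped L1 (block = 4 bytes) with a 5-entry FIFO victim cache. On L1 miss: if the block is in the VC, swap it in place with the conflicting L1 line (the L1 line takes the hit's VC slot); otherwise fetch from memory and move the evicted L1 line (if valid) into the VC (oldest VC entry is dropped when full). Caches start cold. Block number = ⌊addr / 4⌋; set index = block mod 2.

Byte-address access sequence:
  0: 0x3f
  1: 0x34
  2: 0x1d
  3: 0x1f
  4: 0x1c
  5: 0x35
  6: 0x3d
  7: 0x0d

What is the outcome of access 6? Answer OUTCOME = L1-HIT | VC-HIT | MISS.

  [0] addr=0x3f blk=15 s=1: MISS | VC []
  [1] addr=0x34 blk=13 s=1: MISS | VC [15]
  [2] addr=0x1d blk=7 s=1: MISS | VC [15, 13]
  [3] addr=0x1f blk=7 s=1: L1-HIT | VC [15, 13]
  [4] addr=0x1c blk=7 s=1: L1-HIT | VC [15, 13]
  [5] addr=0x35 blk=13 s=1: VC-HIT | VC [15, 7]
  [6] addr=0x3d blk=15 s=1: VC-HIT | VC [13, 7]
  [7] addr=0xd blk=3 s=1: MISS | VC [13, 7, 15]

OUTCOME = VC-HIT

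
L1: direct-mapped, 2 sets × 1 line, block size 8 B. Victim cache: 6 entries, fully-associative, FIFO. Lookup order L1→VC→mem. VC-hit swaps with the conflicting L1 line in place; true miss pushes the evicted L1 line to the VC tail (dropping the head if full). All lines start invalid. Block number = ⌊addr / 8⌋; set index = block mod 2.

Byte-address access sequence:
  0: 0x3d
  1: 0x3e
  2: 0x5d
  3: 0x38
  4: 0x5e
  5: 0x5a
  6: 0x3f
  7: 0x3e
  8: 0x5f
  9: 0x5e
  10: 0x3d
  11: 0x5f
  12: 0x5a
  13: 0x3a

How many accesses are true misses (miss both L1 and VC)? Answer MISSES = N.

MISSES = 2

  [0] addr=0x3d blk=7 s=1: MISS | VC []
  [1] addr=0x3e blk=7 s=1: L1-HIT | VC []
  [2] addr=0x5d blk=11 s=1: MISS | VC [7]
  [3] addr=0x38 blk=7 s=1: VC-HIT | VC [11]
  [4] addr=0x5e blk=11 s=1: VC-HIT | VC [7]
  [5] addr=0x5a blk=11 s=1: L1-HIT | VC [7]
  [6] addr=0x3f blk=7 s=1: VC-HIT | VC [11]
  [7] addr=0x3e blk=7 s=1: L1-HIT | VC [11]
  [8] addr=0x5f blk=11 s=1: VC-HIT | VC [7]
  [9] addr=0x5e blk=11 s=1: L1-HIT | VC [7]
  [10] addr=0x3d blk=7 s=1: VC-HIT | VC [11]
  [11] addr=0x5f blk=11 s=1: VC-HIT | VC [7]
  [12] addr=0x5a blk=11 s=1: L1-HIT | VC [7]
  [13] addr=0x3a blk=7 s=1: VC-HIT | VC [11]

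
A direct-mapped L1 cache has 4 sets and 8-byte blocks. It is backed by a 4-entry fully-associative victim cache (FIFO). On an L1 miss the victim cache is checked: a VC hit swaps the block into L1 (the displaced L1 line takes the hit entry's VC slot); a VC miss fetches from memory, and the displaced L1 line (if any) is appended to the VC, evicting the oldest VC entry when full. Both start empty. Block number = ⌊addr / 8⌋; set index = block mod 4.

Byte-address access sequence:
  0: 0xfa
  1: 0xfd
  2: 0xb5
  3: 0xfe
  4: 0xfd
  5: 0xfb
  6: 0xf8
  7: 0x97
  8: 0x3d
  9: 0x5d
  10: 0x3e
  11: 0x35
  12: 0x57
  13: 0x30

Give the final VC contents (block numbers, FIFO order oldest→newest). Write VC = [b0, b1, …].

VC = [31, 11, 18, 10]

  [0] addr=0xfa blk=31 s=3: MISS | VC []
  [1] addr=0xfd blk=31 s=3: L1-HIT | VC []
  [2] addr=0xb5 blk=22 s=2: MISS | VC []
  [3] addr=0xfe blk=31 s=3: L1-HIT | VC []
  [4] addr=0xfd blk=31 s=3: L1-HIT | VC []
  [5] addr=0xfb blk=31 s=3: L1-HIT | VC []
  [6] addr=0xf8 blk=31 s=3: L1-HIT | VC []
  [7] addr=0x97 blk=18 s=2: MISS | VC [22]
  [8] addr=0x3d blk=7 s=3: MISS | VC [22, 31]
  [9] addr=0x5d blk=11 s=3: MISS | VC [22, 31, 7]
  [10] addr=0x3e blk=7 s=3: VC-HIT | VC [22, 31, 11]
  [11] addr=0x35 blk=6 s=2: MISS | VC [22, 31, 11, 18]
  [12] addr=0x57 blk=10 s=2: MISS | VC [31, 11, 18, 6]
  [13] addr=0x30 blk=6 s=2: VC-HIT | VC [31, 11, 18, 10]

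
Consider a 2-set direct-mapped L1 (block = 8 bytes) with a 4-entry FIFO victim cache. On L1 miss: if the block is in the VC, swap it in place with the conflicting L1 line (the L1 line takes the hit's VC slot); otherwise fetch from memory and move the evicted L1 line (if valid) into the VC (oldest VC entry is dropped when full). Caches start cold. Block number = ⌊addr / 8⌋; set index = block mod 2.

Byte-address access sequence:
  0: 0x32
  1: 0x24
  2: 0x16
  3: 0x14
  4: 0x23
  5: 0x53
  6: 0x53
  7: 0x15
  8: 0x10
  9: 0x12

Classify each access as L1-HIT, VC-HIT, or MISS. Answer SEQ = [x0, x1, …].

SEQ = [MISS, MISS, MISS, L1-HIT, VC-HIT, MISS, L1-HIT, VC-HIT, L1-HIT, L1-HIT]

#0 0x32→b6/s0 MISS; vc=[]
#1 0x24→b4/s0 MISS; vc=[6]
#2 0x16→b2/s0 MISS; vc=[6,4]
#3 0x14→b2/s0 L1-HIT; vc=[6,4]
#4 0x23→b4/s0 VC-HIT; vc=[6,2]
#5 0x53→b10/s0 MISS; vc=[6,2,4]
#6 0x53→b10/s0 L1-HIT; vc=[6,2,4]
#7 0x15→b2/s0 VC-HIT; vc=[6,10,4]
#8 0x10→b2/s0 L1-HIT; vc=[6,10,4]
#9 0x12→b2/s0 L1-HIT; vc=[6,10,4]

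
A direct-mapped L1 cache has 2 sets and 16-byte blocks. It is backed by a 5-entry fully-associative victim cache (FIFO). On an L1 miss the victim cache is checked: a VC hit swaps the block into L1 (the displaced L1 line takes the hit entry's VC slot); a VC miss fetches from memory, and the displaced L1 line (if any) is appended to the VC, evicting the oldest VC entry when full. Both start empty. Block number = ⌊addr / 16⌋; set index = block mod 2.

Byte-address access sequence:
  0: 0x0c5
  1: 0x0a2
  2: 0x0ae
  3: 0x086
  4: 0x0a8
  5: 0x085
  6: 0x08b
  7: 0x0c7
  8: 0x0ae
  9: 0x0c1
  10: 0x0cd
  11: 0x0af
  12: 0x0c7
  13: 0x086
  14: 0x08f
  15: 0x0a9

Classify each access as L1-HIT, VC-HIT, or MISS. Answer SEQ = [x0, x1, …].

  [0] addr=0xc5 blk=12 s=0: MISS | VC []
  [1] addr=0xa2 blk=10 s=0: MISS | VC [12]
  [2] addr=0xae blk=10 s=0: L1-HIT | VC [12]
  [3] addr=0x86 blk=8 s=0: MISS | VC [12, 10]
  [4] addr=0xa8 blk=10 s=0: VC-HIT | VC [12, 8]
  [5] addr=0x85 blk=8 s=0: VC-HIT | VC [12, 10]
  [6] addr=0x8b blk=8 s=0: L1-HIT | VC [12, 10]
  [7] addr=0xc7 blk=12 s=0: VC-HIT | VC [8, 10]
  [8] addr=0xae blk=10 s=0: VC-HIT | VC [8, 12]
  [9] addr=0xc1 blk=12 s=0: VC-HIT | VC [8, 10]
  [10] addr=0xcd blk=12 s=0: L1-HIT | VC [8, 10]
  [11] addr=0xaf blk=10 s=0: VC-HIT | VC [8, 12]
  [12] addr=0xc7 blk=12 s=0: VC-HIT | VC [8, 10]
  [13] addr=0x86 blk=8 s=0: VC-HIT | VC [12, 10]
  [14] addr=0x8f blk=8 s=0: L1-HIT | VC [12, 10]
  [15] addr=0xa9 blk=10 s=0: VC-HIT | VC [12, 8]

SEQ = [MISS, MISS, L1-HIT, MISS, VC-HIT, VC-HIT, L1-HIT, VC-HIT, VC-HIT, VC-HIT, L1-HIT, VC-HIT, VC-HIT, VC-HIT, L1-HIT, VC-HIT]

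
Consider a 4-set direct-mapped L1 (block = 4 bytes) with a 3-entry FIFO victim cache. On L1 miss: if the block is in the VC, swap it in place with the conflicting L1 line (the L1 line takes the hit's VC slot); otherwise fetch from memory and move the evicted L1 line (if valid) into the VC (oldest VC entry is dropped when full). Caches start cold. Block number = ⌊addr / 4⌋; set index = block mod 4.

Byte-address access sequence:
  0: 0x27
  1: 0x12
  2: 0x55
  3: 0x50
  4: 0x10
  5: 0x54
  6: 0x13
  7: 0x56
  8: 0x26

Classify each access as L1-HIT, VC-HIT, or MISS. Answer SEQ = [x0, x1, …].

  [0] addr=0x27 blk=9 s=1: MISS | VC []
  [1] addr=0x12 blk=4 s=0: MISS | VC []
  [2] addr=0x55 blk=21 s=1: MISS | VC [9]
  [3] addr=0x50 blk=20 s=0: MISS | VC [9, 4]
  [4] addr=0x10 blk=4 s=0: VC-HIT | VC [9, 20]
  [5] addr=0x54 blk=21 s=1: L1-HIT | VC [9, 20]
  [6] addr=0x13 blk=4 s=0: L1-HIT | VC [9, 20]
  [7] addr=0x56 blk=21 s=1: L1-HIT | VC [9, 20]
  [8] addr=0x26 blk=9 s=1: VC-HIT | VC [21, 20]

SEQ = [MISS, MISS, MISS, MISS, VC-HIT, L1-HIT, L1-HIT, L1-HIT, VC-HIT]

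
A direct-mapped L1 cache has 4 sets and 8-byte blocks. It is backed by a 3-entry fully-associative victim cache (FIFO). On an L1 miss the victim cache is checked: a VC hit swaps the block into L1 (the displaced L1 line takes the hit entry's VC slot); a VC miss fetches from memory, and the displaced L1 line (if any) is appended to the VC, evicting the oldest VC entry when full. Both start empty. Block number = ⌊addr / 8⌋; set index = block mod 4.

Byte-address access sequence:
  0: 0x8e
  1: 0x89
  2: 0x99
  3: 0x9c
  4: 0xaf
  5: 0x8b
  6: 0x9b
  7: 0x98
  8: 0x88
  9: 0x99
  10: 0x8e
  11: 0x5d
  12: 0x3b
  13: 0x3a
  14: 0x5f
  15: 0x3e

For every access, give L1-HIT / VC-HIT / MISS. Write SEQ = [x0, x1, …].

  [0] addr=0x8e blk=17 s=1: MISS | VC []
  [1] addr=0x89 blk=17 s=1: L1-HIT | VC []
  [2] addr=0x99 blk=19 s=3: MISS | VC []
  [3] addr=0x9c blk=19 s=3: L1-HIT | VC []
  [4] addr=0xaf blk=21 s=1: MISS | VC [17]
  [5] addr=0x8b blk=17 s=1: VC-HIT | VC [21]
  [6] addr=0x9b blk=19 s=3: L1-HIT | VC [21]
  [7] addr=0x98 blk=19 s=3: L1-HIT | VC [21]
  [8] addr=0x88 blk=17 s=1: L1-HIT | VC [21]
  [9] addr=0x99 blk=19 s=3: L1-HIT | VC [21]
  [10] addr=0x8e blk=17 s=1: L1-HIT | VC [21]
  [11] addr=0x5d blk=11 s=3: MISS | VC [21, 19]
  [12] addr=0x3b blk=7 s=3: MISS | VC [21, 19, 11]
  [13] addr=0x3a blk=7 s=3: L1-HIT | VC [21, 19, 11]
  [14] addr=0x5f blk=11 s=3: VC-HIT | VC [21, 19, 7]
  [15] addr=0x3e blk=7 s=3: VC-HIT | VC [21, 19, 11]

SEQ = [MISS, L1-HIT, MISS, L1-HIT, MISS, VC-HIT, L1-HIT, L1-HIT, L1-HIT, L1-HIT, L1-HIT, MISS, MISS, L1-HIT, VC-HIT, VC-HIT]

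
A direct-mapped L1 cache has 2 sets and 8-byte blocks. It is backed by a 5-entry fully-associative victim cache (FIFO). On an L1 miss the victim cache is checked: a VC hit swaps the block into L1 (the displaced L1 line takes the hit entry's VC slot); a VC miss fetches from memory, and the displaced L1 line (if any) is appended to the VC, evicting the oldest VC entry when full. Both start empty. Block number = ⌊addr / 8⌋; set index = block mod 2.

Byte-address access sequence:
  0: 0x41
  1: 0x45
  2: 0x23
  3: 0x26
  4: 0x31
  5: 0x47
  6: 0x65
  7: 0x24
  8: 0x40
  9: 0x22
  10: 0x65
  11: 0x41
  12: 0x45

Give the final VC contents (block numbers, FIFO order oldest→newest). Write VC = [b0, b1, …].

VC = [6, 4, 12]

  [0] addr=0x41 blk=8 s=0: MISS | VC []
  [1] addr=0x45 blk=8 s=0: L1-HIT | VC []
  [2] addr=0x23 blk=4 s=0: MISS | VC [8]
  [3] addr=0x26 blk=4 s=0: L1-HIT | VC [8]
  [4] addr=0x31 blk=6 s=0: MISS | VC [8, 4]
  [5] addr=0x47 blk=8 s=0: VC-HIT | VC [6, 4]
  [6] addr=0x65 blk=12 s=0: MISS | VC [6, 4, 8]
  [7] addr=0x24 blk=4 s=0: VC-HIT | VC [6, 12, 8]
  [8] addr=0x40 blk=8 s=0: VC-HIT | VC [6, 12, 4]
  [9] addr=0x22 blk=4 s=0: VC-HIT | VC [6, 12, 8]
  [10] addr=0x65 blk=12 s=0: VC-HIT | VC [6, 4, 8]
  [11] addr=0x41 blk=8 s=0: VC-HIT | VC [6, 4, 12]
  [12] addr=0x45 blk=8 s=0: L1-HIT | VC [6, 4, 12]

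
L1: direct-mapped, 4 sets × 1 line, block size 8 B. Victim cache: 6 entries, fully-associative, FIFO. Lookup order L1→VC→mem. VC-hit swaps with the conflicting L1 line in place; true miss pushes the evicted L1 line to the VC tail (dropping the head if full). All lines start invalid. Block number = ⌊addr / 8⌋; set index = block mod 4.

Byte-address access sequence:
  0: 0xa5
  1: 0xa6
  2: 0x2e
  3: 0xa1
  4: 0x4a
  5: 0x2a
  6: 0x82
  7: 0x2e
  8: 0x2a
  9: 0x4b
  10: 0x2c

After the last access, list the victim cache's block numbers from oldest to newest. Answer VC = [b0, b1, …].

VC = [9, 20]

#0 0xa5→b20/s0 MISS; vc=[]
#1 0xa6→b20/s0 L1-HIT; vc=[]
#2 0x2e→b5/s1 MISS; vc=[]
#3 0xa1→b20/s0 L1-HIT; vc=[]
#4 0x4a→b9/s1 MISS; vc=[5]
#5 0x2a→b5/s1 VC-HIT; vc=[9]
#6 0x82→b16/s0 MISS; vc=[9,20]
#7 0x2e→b5/s1 L1-HIT; vc=[9,20]
#8 0x2a→b5/s1 L1-HIT; vc=[9,20]
#9 0x4b→b9/s1 VC-HIT; vc=[5,20]
#10 0x2c→b5/s1 VC-HIT; vc=[9,20]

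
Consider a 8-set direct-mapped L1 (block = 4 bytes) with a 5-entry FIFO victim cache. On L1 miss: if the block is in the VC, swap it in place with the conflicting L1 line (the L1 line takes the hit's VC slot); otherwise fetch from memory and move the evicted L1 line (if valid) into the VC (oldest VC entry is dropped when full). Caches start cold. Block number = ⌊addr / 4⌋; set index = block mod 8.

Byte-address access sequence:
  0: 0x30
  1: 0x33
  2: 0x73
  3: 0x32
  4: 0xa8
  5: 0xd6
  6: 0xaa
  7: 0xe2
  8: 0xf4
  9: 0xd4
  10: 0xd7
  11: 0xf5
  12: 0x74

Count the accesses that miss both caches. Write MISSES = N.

#0 0x30→b12/s4 MISS; vc=[]
#1 0x33→b12/s4 L1-HIT; vc=[]
#2 0x73→b28/s4 MISS; vc=[12]
#3 0x32→b12/s4 VC-HIT; vc=[28]
#4 0xa8→b42/s2 MISS; vc=[28]
#5 0xd6→b53/s5 MISS; vc=[28]
#6 0xaa→b42/s2 L1-HIT; vc=[28]
#7 0xe2→b56/s0 MISS; vc=[28]
#8 0xf4→b61/s5 MISS; vc=[28,53]
#9 0xd4→b53/s5 VC-HIT; vc=[28,61]
#10 0xd7→b53/s5 L1-HIT; vc=[28,61]
#11 0xf5→b61/s5 VC-HIT; vc=[28,53]
#12 0x74→b29/s5 MISS; vc=[28,53,61]

MISSES = 7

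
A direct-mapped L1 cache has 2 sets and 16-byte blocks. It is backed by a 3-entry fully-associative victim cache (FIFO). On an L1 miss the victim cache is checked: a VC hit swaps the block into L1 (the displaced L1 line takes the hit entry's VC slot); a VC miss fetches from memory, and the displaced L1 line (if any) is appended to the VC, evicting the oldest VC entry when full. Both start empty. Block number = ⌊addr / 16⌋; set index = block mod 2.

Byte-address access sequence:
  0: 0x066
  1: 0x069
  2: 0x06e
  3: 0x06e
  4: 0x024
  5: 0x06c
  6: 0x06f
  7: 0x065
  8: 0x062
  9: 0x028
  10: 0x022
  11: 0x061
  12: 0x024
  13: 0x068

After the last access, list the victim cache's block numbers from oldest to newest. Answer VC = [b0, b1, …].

VC = [2]

0: 0x66 (blk 6, set 0) → MISS  vc=[]
1: 0x69 (blk 6, set 0) → L1-HIT  vc=[]
2: 0x6e (blk 6, set 0) → L1-HIT  vc=[]
3: 0x6e (blk 6, set 0) → L1-HIT  vc=[]
4: 0x24 (blk 2, set 0) → MISS  vc=[6]
5: 0x6c (blk 6, set 0) → VC-HIT  vc=[2]
6: 0x6f (blk 6, set 0) → L1-HIT  vc=[2]
7: 0x65 (blk 6, set 0) → L1-HIT  vc=[2]
8: 0x62 (blk 6, set 0) → L1-HIT  vc=[2]
9: 0x28 (blk 2, set 0) → VC-HIT  vc=[6]
10: 0x22 (blk 2, set 0) → L1-HIT  vc=[6]
11: 0x61 (blk 6, set 0) → VC-HIT  vc=[2]
12: 0x24 (blk 2, set 0) → VC-HIT  vc=[6]
13: 0x68 (blk 6, set 0) → VC-HIT  vc=[2]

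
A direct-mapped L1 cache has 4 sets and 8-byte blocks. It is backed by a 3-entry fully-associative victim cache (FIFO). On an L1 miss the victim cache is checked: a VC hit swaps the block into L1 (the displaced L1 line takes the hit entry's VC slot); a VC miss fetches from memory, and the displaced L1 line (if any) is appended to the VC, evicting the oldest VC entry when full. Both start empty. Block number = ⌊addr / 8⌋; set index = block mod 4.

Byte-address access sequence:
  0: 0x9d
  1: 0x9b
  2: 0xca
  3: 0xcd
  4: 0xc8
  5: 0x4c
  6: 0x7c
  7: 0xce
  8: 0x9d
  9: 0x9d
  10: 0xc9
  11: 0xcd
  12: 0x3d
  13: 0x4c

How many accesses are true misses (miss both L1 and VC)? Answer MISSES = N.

0: 0x9d (blk 19, set 3) → MISS  vc=[]
1: 0x9b (blk 19, set 3) → L1-HIT  vc=[]
2: 0xca (blk 25, set 1) → MISS  vc=[]
3: 0xcd (blk 25, set 1) → L1-HIT  vc=[]
4: 0xc8 (blk 25, set 1) → L1-HIT  vc=[]
5: 0x4c (blk 9, set 1) → MISS  vc=[25]
6: 0x7c (blk 15, set 3) → MISS  vc=[25, 19]
7: 0xce (blk 25, set 1) → VC-HIT  vc=[9, 19]
8: 0x9d (blk 19, set 3) → VC-HIT  vc=[9, 15]
9: 0x9d (blk 19, set 3) → L1-HIT  vc=[9, 15]
10: 0xc9 (blk 25, set 1) → L1-HIT  vc=[9, 15]
11: 0xcd (blk 25, set 1) → L1-HIT  vc=[9, 15]
12: 0x3d (blk 7, set 3) → MISS  vc=[9, 15, 19]
13: 0x4c (blk 9, set 1) → VC-HIT  vc=[25, 15, 19]

MISSES = 5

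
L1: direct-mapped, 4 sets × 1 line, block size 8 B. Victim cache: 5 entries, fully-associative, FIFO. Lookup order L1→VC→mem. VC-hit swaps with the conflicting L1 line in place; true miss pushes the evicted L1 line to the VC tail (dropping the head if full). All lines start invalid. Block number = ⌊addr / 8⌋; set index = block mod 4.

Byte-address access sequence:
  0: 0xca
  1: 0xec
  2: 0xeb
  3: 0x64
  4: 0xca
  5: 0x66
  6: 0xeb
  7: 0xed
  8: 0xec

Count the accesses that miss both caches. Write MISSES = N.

  [0] addr=0xca blk=25 s=1: MISS | VC []
  [1] addr=0xec blk=29 s=1: MISS | VC [25]
  [2] addr=0xeb blk=29 s=1: L1-HIT | VC [25]
  [3] addr=0x64 blk=12 s=0: MISS | VC [25]
  [4] addr=0xca blk=25 s=1: VC-HIT | VC [29]
  [5] addr=0x66 blk=12 s=0: L1-HIT | VC [29]
  [6] addr=0xeb blk=29 s=1: VC-HIT | VC [25]
  [7] addr=0xed blk=29 s=1: L1-HIT | VC [25]
  [8] addr=0xec blk=29 s=1: L1-HIT | VC [25]

MISSES = 3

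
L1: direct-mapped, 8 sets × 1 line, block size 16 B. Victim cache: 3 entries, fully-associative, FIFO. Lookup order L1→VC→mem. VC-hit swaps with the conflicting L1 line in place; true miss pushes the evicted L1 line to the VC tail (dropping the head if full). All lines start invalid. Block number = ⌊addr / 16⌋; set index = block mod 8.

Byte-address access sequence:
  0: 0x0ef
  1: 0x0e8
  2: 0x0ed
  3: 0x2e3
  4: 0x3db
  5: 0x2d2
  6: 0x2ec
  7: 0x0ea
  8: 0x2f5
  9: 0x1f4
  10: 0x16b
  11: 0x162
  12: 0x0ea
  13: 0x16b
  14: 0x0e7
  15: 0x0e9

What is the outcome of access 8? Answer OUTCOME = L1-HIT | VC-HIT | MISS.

#0 0xef→b14/s6 MISS; vc=[]
#1 0xe8→b14/s6 L1-HIT; vc=[]
#2 0xed→b14/s6 L1-HIT; vc=[]
#3 0x2e3→b46/s6 MISS; vc=[14]
#4 0x3db→b61/s5 MISS; vc=[14]
#5 0x2d2→b45/s5 MISS; vc=[14,61]
#6 0x2ec→b46/s6 L1-HIT; vc=[14,61]
#7 0xea→b14/s6 VC-HIT; vc=[46,61]
#8 0x2f5→b47/s7 MISS; vc=[46,61]
#9 0x1f4→b31/s7 MISS; vc=[46,61,47]
#10 0x16b→b22/s6 MISS; vc=[61,47,14]
#11 0x162→b22/s6 L1-HIT; vc=[61,47,14]
#12 0xea→b14/s6 VC-HIT; vc=[61,47,22]
#13 0x16b→b22/s6 VC-HIT; vc=[61,47,14]
#14 0xe7→b14/s6 VC-HIT; vc=[61,47,22]
#15 0xe9→b14/s6 L1-HIT; vc=[61,47,22]

OUTCOME = MISS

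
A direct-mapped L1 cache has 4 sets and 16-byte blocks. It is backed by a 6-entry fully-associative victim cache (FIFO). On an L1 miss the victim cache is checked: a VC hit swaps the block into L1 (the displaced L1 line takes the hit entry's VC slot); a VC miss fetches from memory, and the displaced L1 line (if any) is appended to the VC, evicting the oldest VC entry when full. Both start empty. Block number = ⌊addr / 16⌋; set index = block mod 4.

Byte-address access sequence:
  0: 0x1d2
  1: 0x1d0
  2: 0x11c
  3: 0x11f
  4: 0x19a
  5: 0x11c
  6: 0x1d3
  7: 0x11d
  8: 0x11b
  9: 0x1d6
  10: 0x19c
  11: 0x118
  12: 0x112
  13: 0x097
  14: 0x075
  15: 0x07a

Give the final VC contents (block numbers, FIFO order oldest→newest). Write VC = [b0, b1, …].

  [0] addr=0x1d2 blk=29 s=1: MISS | VC []
  [1] addr=0x1d0 blk=29 s=1: L1-HIT | VC []
  [2] addr=0x11c blk=17 s=1: MISS | VC [29]
  [3] addr=0x11f blk=17 s=1: L1-HIT | VC [29]
  [4] addr=0x19a blk=25 s=1: MISS | VC [29, 17]
  [5] addr=0x11c blk=17 s=1: VC-HIT | VC [29, 25]
  [6] addr=0x1d3 blk=29 s=1: VC-HIT | VC [17, 25]
  [7] addr=0x11d blk=17 s=1: VC-HIT | VC [29, 25]
  [8] addr=0x11b blk=17 s=1: L1-HIT | VC [29, 25]
  [9] addr=0x1d6 blk=29 s=1: VC-HIT | VC [17, 25]
  [10] addr=0x19c blk=25 s=1: VC-HIT | VC [17, 29]
  [11] addr=0x118 blk=17 s=1: VC-HIT | VC [25, 29]
  [12] addr=0x112 blk=17 s=1: L1-HIT | VC [25, 29]
  [13] addr=0x97 blk=9 s=1: MISS | VC [25, 29, 17]
  [14] addr=0x75 blk=7 s=3: MISS | VC [25, 29, 17]
  [15] addr=0x7a blk=7 s=3: L1-HIT | VC [25, 29, 17]

VC = [25, 29, 17]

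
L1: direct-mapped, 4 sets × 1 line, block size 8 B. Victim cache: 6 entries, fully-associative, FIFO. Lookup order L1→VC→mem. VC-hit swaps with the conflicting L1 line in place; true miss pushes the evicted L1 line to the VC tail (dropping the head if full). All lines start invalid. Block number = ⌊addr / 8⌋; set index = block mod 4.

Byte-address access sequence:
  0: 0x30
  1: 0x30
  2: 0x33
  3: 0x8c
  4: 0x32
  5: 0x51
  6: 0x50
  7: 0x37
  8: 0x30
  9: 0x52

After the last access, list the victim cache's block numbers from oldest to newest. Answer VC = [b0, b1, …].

0: 0x30 (blk 6, set 2) → MISS  vc=[]
1: 0x30 (blk 6, set 2) → L1-HIT  vc=[]
2: 0x33 (blk 6, set 2) → L1-HIT  vc=[]
3: 0x8c (blk 17, set 1) → MISS  vc=[]
4: 0x32 (blk 6, set 2) → L1-HIT  vc=[]
5: 0x51 (blk 10, set 2) → MISS  vc=[6]
6: 0x50 (blk 10, set 2) → L1-HIT  vc=[6]
7: 0x37 (blk 6, set 2) → VC-HIT  vc=[10]
8: 0x30 (blk 6, set 2) → L1-HIT  vc=[10]
9: 0x52 (blk 10, set 2) → VC-HIT  vc=[6]

VC = [6]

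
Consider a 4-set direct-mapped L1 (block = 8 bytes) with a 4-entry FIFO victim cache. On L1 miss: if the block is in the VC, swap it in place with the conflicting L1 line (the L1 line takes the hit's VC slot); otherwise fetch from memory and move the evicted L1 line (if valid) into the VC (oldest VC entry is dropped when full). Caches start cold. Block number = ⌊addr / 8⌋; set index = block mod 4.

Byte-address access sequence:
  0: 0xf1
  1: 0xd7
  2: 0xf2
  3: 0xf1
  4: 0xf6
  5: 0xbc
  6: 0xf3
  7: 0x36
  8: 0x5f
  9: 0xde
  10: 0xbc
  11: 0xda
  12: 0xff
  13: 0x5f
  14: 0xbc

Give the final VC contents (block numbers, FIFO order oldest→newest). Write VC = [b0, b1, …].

  [0] addr=0xf1 blk=30 s=2: MISS | VC []
  [1] addr=0xd7 blk=26 s=2: MISS | VC [30]
  [2] addr=0xf2 blk=30 s=2: VC-HIT | VC [26]
  [3] addr=0xf1 blk=30 s=2: L1-HIT | VC [26]
  [4] addr=0xf6 blk=30 s=2: L1-HIT | VC [26]
  [5] addr=0xbc blk=23 s=3: MISS | VC [26]
  [6] addr=0xf3 blk=30 s=2: L1-HIT | VC [26]
  [7] addr=0x36 blk=6 s=2: MISS | VC [26, 30]
  [8] addr=0x5f blk=11 s=3: MISS | VC [26, 30, 23]
  [9] addr=0xde blk=27 s=3: MISS | VC [26, 30, 23, 11]
  [10] addr=0xbc blk=23 s=3: VC-HIT | VC [26, 30, 27, 11]
  [11] addr=0xda blk=27 s=3: VC-HIT | VC [26, 30, 23, 11]
  [12] addr=0xff blk=31 s=3: MISS | VC [30, 23, 11, 27]
  [13] addr=0x5f blk=11 s=3: VC-HIT | VC [30, 23, 31, 27]
  [14] addr=0xbc blk=23 s=3: VC-HIT | VC [30, 11, 31, 27]

VC = [30, 11, 31, 27]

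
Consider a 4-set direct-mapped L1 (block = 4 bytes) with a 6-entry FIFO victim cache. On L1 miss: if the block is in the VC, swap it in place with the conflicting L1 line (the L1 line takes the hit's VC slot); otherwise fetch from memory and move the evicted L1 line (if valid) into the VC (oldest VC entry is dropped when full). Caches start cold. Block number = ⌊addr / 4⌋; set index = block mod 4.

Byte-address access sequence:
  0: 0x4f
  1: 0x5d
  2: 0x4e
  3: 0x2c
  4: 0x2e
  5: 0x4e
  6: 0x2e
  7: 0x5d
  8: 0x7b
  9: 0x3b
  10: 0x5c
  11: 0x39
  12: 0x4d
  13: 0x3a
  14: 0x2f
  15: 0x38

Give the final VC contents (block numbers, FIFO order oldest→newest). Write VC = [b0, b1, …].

#0 0x4f→b19/s3 MISS; vc=[]
#1 0x5d→b23/s3 MISS; vc=[19]
#2 0x4e→b19/s3 VC-HIT; vc=[23]
#3 0x2c→b11/s3 MISS; vc=[23,19]
#4 0x2e→b11/s3 L1-HIT; vc=[23,19]
#5 0x4e→b19/s3 VC-HIT; vc=[23,11]
#6 0x2e→b11/s3 VC-HIT; vc=[23,19]
#7 0x5d→b23/s3 VC-HIT; vc=[11,19]
#8 0x7b→b30/s2 MISS; vc=[11,19]
#9 0x3b→b14/s2 MISS; vc=[11,19,30]
#10 0x5c→b23/s3 L1-HIT; vc=[11,19,30]
#11 0x39→b14/s2 L1-HIT; vc=[11,19,30]
#12 0x4d→b19/s3 VC-HIT; vc=[11,23,30]
#13 0x3a→b14/s2 L1-HIT; vc=[11,23,30]
#14 0x2f→b11/s3 VC-HIT; vc=[19,23,30]
#15 0x38→b14/s2 L1-HIT; vc=[19,23,30]

VC = [19, 23, 30]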